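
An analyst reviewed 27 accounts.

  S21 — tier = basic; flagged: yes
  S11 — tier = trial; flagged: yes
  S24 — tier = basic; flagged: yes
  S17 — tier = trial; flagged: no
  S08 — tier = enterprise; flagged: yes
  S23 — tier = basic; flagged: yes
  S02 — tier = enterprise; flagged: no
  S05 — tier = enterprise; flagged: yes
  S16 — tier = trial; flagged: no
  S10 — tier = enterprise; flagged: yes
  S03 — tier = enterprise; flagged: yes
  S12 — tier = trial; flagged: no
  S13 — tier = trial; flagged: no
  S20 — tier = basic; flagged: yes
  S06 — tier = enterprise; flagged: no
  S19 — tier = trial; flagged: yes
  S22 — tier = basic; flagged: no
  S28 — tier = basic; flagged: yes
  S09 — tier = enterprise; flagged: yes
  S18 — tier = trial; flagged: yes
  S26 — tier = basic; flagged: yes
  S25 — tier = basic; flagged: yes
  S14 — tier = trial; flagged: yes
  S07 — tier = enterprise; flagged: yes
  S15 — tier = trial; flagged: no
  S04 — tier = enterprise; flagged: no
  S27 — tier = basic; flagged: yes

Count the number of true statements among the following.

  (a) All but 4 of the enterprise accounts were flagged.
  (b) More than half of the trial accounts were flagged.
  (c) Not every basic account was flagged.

(a) enterprise: |A| = 9, |A ∩ B| = 6; needs |A ∖ B| = 4 — false.
(b) trial: |A| = 9, |A ∩ B| = 4; needs |A ∩ B| > |A ∖ B| — false.
(c) basic: |A| = 9, |A ∩ B| = 8; needs A ⊄ B (|A ∖ B| ≥ 1) — true.

1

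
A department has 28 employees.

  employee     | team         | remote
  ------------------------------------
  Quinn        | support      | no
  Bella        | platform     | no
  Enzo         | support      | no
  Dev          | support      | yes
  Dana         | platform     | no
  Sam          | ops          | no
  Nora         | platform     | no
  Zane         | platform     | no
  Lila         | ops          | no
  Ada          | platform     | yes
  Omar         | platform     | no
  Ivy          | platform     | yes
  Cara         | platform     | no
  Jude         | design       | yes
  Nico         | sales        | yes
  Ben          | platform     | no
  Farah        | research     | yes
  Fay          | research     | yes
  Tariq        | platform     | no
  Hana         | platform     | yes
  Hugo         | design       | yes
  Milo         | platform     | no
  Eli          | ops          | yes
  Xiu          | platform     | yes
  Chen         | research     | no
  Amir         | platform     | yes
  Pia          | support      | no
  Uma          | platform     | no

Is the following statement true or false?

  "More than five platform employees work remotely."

False

'More than five platform employees work remotely' holds iff |A ∩ B| > 5.
|A| = 15, |A ∩ B| = 5, |A ∖ B| = 10.
|A ∩ B| = 5, so the statement is false.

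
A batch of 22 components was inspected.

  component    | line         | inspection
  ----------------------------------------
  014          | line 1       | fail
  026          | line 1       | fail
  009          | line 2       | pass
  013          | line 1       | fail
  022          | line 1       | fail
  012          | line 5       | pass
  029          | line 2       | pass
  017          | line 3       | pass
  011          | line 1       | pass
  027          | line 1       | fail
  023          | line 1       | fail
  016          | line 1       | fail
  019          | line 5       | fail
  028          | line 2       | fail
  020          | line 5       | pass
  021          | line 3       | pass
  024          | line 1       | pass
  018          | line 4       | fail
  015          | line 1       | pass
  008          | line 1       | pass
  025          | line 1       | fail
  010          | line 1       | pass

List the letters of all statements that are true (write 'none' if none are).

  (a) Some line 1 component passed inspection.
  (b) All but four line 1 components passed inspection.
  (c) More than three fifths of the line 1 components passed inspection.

(a)

|A| = 13, |A ∩ B| = 5, |A ∖ B| = 8.
(a) A ∩ B ≠ ∅ (|A ∩ B| ≥ 1): holds.
(b) |A ∖ B| = 4: fails.
(c) |A ∩ B| / |A| > 3/5: fails.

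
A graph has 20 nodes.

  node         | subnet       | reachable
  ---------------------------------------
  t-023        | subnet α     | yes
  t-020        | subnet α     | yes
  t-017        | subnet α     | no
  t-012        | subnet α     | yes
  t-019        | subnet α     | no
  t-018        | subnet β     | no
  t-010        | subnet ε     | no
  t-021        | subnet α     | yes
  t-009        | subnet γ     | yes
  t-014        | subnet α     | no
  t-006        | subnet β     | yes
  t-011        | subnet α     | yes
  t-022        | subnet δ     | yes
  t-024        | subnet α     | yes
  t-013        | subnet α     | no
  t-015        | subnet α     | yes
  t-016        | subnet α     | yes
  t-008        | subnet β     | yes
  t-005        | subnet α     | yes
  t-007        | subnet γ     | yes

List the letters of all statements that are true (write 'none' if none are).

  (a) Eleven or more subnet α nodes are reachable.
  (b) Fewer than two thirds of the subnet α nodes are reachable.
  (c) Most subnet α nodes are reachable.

|A| = 13, |A ∩ B| = 9, |A ∖ B| = 4.
(a) |A ∩ B| ≥ 11: fails.
(b) |A ∩ B| / |A| < 2/3: fails.
(c) |A ∩ B| > |A ∖ B|: holds.

(c)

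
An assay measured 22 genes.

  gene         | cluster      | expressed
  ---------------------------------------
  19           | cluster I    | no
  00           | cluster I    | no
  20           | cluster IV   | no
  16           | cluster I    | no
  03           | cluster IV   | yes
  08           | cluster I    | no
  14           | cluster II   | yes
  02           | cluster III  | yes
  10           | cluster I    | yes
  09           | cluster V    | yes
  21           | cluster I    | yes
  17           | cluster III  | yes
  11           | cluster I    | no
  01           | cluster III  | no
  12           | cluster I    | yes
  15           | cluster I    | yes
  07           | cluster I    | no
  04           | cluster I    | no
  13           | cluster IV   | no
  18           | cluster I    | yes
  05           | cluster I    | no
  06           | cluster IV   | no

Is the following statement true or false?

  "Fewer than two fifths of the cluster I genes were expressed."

True

The determiner here denotes the relation: |A ∩ B| / |A| < 2/5.
A (the restrictor) = {19, 00, 16, 08, 10, 21, 11, 12, 15, 07, 04, 18, 05}, |A| = 13.
A ∩ B = {10, 21, 12, 15, 18}, so |A ∩ B| = 5.
A ∖ B = {19, 00, 16, 08, 11, 07, 04, 05}, so |A ∖ B| = 8.
|A ∩ B|/|A| = 5/13, so the statement is true.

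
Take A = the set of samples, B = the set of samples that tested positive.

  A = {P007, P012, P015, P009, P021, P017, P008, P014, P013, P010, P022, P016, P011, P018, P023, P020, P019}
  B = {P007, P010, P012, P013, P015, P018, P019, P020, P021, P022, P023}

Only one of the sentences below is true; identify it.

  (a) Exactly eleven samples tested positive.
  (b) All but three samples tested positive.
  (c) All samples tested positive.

(a)

|A| = 17, |A ∩ B| = 11, |A ∖ B| = 6.
(a) requires |A ∩ B| = 11: true.
(b) requires |A ∖ B| = 3: false.
(c) requires A ⊆ B, i.e. every element of A is in B (|A ∖ B| = 0): false.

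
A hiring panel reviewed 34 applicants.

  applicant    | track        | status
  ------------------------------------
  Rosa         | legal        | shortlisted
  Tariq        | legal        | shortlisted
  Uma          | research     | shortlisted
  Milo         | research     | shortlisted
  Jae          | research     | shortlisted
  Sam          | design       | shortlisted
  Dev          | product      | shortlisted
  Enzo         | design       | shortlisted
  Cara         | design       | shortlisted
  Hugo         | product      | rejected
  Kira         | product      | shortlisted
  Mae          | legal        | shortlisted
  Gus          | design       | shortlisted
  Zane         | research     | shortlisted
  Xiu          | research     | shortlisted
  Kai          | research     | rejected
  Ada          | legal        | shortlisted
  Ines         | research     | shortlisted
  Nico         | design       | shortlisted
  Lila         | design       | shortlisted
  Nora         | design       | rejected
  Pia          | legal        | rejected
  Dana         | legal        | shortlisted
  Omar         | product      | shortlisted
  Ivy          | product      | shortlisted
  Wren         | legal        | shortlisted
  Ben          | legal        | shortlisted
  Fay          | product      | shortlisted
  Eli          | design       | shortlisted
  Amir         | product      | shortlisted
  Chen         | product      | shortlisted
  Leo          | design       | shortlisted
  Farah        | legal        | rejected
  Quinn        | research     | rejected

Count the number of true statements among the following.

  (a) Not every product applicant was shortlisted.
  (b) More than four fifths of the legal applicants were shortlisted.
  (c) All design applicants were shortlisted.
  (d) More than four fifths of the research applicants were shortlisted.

(a) product: |A| = 8, |A ∩ B| = 7; needs A ⊄ B (|A ∖ B| ≥ 1) — true.
(b) legal: |A| = 9, |A ∩ B| = 7; needs |A ∩ B| / |A| > 4/5 — false.
(c) design: |A| = 9, |A ∩ B| = 8; needs A ⊆ B, i.e. every element of A is in B (|A ∖ B| = 0) — false.
(d) research: |A| = 8, |A ∩ B| = 6; needs |A ∩ B| / |A| > 4/5 — false.

1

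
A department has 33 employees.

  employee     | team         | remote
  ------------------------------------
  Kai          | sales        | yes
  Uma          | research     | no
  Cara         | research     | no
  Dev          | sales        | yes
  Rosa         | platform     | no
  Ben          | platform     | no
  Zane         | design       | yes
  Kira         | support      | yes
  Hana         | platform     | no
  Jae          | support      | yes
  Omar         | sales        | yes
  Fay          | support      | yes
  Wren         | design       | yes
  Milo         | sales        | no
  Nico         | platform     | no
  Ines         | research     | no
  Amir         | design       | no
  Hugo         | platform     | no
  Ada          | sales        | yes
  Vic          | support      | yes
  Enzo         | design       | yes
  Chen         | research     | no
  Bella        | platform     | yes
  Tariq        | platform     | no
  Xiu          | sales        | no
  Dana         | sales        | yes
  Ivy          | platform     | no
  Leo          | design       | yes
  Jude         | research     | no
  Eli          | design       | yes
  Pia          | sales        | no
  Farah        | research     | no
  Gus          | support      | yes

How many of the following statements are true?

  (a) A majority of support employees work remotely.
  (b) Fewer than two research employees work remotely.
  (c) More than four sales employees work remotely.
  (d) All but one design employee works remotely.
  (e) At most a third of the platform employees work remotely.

5

(a) support: |A| = 5, |A ∩ B| = 5; needs |A ∩ B| > |A ∖ B| — true.
(b) research: |A| = 6, |A ∩ B| = 0; needs |A ∩ B| < 2 — true.
(c) sales: |A| = 8, |A ∩ B| = 5; needs |A ∩ B| > 4 — true.
(d) design: |A| = 6, |A ∩ B| = 5; needs |A ∖ B| = 1 — true.
(e) platform: |A| = 8, |A ∩ B| = 1; needs |A ∩ B| / |A| ≤ 1/3 — true.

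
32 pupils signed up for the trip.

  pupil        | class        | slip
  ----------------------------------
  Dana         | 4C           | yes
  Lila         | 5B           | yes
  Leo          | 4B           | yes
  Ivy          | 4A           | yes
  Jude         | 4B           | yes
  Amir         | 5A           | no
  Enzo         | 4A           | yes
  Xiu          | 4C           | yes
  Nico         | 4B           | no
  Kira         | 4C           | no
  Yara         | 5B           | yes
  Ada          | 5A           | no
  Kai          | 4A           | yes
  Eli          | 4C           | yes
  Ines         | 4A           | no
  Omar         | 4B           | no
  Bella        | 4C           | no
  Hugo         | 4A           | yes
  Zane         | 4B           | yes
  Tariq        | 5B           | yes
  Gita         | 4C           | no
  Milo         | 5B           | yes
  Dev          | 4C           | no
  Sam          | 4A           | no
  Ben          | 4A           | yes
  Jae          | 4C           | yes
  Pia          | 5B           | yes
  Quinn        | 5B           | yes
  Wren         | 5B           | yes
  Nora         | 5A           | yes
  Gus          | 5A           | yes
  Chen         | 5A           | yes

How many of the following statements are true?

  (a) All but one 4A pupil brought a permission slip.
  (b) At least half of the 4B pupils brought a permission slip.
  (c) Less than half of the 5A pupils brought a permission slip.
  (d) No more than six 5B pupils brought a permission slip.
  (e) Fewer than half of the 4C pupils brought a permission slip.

(a) 4A: |A| = 7, |A ∩ B| = 5; needs |A ∖ B| = 1 — false.
(b) 4B: |A| = 5, |A ∩ B| = 3; needs |A ∩ B| ≥ |A ∖ B| — true.
(c) 5A: |A| = 5, |A ∩ B| = 3; needs |A ∩ B| < |A ∖ B| — false.
(d) 5B: |A| = 7, |A ∩ B| = 7; needs |A ∩ B| ≤ 6 — false.
(e) 4C: |A| = 8, |A ∩ B| = 4; needs |A ∩ B| < |A ∖ B| — false.

1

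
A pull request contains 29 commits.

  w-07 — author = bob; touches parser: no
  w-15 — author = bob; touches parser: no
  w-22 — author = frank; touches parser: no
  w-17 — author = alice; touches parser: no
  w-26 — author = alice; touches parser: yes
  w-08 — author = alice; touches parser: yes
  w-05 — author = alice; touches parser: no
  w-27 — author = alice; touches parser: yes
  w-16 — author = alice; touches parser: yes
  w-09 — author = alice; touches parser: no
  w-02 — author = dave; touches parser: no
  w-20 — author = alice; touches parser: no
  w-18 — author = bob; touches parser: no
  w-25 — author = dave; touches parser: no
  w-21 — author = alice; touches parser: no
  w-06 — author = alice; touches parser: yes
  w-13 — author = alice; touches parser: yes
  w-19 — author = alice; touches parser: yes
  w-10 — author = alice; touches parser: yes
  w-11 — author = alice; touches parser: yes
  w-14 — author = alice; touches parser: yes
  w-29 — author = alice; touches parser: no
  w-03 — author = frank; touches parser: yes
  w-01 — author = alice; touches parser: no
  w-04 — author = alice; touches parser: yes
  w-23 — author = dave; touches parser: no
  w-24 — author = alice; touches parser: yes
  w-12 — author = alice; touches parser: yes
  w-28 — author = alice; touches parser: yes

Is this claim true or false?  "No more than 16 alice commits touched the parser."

Truth condition: |A ∩ B| ≤ 16.
|A| = 21, |A ∩ B| = 14, |A ∖ B| = 7.
|A ∩ B| = 14, so the statement is true.

True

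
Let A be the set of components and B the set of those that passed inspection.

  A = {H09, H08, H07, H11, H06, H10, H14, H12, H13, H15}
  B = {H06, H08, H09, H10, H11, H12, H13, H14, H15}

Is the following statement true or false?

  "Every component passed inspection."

False

Truth condition: A ⊆ B, i.e. every element of A is in B (|A ∖ B| = 0).
A (the restrictor) = {H09, H08, H07, H11, H06, H10, H14, H12, H13, H15}, |A| = 10.
A ∖ B = {H07}, so |A ∖ B| = 1.
So the statement is false.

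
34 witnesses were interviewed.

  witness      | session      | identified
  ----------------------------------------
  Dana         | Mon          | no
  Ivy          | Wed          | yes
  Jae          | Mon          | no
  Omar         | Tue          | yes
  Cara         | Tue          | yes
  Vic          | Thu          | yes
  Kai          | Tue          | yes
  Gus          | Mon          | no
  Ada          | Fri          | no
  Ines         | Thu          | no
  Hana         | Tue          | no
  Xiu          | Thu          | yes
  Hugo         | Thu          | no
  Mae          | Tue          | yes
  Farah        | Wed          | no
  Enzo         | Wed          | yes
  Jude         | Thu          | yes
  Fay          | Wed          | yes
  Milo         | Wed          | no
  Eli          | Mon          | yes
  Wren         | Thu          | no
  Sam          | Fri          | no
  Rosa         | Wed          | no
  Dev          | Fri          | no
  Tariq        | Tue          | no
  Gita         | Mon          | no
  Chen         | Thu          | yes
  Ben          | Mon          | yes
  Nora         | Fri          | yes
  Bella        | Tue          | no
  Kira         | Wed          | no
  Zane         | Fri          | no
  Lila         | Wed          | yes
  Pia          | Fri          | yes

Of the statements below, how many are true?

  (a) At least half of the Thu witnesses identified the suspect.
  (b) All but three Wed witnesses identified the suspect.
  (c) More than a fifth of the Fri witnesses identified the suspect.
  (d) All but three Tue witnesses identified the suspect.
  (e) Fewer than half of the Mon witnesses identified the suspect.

4

(a) Thu: |A| = 7, |A ∩ B| = 4; needs |A ∩ B| ≥ |A ∖ B| — true.
(b) Wed: |A| = 8, |A ∩ B| = 4; needs |A ∖ B| = 3 — false.
(c) Fri: |A| = 6, |A ∩ B| = 2; needs |A ∩ B| / |A| > 1/5 — true.
(d) Tue: |A| = 7, |A ∩ B| = 4; needs |A ∖ B| = 3 — true.
(e) Mon: |A| = 6, |A ∩ B| = 2; needs |A ∩ B| < |A ∖ B| — true.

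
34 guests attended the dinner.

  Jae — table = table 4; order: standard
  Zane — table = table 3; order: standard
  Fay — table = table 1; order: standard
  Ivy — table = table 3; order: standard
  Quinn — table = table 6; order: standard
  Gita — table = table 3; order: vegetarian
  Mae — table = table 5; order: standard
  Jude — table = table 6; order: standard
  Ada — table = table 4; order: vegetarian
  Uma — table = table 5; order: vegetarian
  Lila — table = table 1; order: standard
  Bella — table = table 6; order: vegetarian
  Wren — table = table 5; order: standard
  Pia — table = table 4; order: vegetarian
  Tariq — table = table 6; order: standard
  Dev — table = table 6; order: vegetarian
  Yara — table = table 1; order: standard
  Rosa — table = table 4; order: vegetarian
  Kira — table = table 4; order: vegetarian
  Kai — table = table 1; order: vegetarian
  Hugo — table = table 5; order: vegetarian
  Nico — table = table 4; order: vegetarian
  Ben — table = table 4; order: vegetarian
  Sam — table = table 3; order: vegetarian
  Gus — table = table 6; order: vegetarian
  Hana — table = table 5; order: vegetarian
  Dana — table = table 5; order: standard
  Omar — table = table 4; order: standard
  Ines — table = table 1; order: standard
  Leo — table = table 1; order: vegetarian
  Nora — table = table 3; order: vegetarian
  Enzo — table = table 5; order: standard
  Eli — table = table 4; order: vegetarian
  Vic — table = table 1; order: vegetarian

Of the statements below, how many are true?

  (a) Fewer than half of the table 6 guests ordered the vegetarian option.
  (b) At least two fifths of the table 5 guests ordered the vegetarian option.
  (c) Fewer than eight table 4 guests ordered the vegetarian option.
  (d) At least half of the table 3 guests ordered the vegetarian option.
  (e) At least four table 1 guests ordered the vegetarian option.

3

(a) table 6: |A| = 6, |A ∩ B| = 3; needs |A ∩ B| < |A ∖ B| — false.
(b) table 5: |A| = 7, |A ∩ B| = 3; needs |A ∩ B| / |A| ≥ 2/5 — true.
(c) table 4: |A| = 9, |A ∩ B| = 7; needs |A ∩ B| < 8 — true.
(d) table 3: |A| = 5, |A ∩ B| = 3; needs |A ∩ B| ≥ |A ∖ B| — true.
(e) table 1: |A| = 7, |A ∩ B| = 3; needs |A ∩ B| ≥ 4 — false.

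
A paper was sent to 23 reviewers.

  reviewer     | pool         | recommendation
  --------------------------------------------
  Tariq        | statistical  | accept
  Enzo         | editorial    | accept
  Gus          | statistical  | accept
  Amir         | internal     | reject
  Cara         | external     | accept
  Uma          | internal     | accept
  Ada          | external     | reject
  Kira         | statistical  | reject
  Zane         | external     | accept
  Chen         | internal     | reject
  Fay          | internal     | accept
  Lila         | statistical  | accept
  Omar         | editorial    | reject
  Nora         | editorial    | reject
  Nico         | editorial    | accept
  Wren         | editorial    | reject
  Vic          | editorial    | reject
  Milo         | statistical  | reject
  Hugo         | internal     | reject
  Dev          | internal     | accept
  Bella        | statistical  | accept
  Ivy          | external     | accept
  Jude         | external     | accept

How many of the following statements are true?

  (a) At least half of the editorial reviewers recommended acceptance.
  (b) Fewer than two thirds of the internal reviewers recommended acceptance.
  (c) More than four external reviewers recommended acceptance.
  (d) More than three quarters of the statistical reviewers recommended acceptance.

1

(a) editorial: |A| = 6, |A ∩ B| = 2; needs |A ∩ B| ≥ |A ∖ B| — false.
(b) internal: |A| = 6, |A ∩ B| = 3; needs |A ∩ B| / |A| < 2/3 — true.
(c) external: |A| = 5, |A ∩ B| = 4; needs |A ∩ B| > 4 — false.
(d) statistical: |A| = 6, |A ∩ B| = 4; needs |A ∩ B| / |A| > 3/4 — false.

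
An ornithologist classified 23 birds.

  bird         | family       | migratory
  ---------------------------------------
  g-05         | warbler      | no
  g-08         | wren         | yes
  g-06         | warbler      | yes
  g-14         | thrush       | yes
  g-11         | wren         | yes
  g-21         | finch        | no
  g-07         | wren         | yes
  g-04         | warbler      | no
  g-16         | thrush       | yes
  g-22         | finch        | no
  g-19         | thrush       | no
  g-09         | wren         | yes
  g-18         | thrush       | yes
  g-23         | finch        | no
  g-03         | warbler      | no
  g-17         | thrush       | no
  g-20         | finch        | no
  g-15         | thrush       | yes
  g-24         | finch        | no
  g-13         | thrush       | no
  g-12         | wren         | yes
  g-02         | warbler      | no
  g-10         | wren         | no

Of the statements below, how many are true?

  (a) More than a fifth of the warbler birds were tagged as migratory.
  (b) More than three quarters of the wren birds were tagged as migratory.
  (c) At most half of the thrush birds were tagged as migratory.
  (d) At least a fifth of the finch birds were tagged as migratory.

1

(a) warbler: |A| = 5, |A ∩ B| = 1; needs |A ∩ B| / |A| > 1/5 — false.
(b) wren: |A| = 6, |A ∩ B| = 5; needs |A ∩ B| / |A| > 3/4 — true.
(c) thrush: |A| = 7, |A ∩ B| = 4; needs |A ∩ B| ≤ |A ∖ B| — false.
(d) finch: |A| = 5, |A ∩ B| = 0; needs |A ∩ B| / |A| ≥ 1/5 — false.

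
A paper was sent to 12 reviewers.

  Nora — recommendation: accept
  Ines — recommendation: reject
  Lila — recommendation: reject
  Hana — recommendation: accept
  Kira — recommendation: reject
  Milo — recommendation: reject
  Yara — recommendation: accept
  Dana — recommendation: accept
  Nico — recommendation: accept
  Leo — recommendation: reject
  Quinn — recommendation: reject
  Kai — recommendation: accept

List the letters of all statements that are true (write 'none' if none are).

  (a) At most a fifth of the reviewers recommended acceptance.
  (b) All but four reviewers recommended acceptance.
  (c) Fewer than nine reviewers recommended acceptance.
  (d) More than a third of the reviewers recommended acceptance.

|A| = 12, |A ∩ B| = 6, |A ∖ B| = 6.
(a) |A ∩ B| / |A| ≤ 1/5: fails.
(b) |A ∖ B| = 4: fails.
(c) |A ∩ B| < 9: holds.
(d) |A ∩ B| / |A| > 1/3: holds.

(c), (d)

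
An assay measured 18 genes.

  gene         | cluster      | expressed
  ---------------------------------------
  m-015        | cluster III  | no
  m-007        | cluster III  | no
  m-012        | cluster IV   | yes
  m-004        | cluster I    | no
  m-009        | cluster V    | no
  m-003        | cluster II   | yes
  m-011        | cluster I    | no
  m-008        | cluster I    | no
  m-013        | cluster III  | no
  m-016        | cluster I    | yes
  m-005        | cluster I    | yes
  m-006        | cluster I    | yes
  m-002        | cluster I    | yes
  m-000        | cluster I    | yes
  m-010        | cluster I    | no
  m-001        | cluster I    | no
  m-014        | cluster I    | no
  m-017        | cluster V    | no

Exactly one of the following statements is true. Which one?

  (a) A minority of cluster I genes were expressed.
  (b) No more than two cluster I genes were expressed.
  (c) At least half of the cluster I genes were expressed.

(a)

|A| = 11, |A ∩ B| = 5, |A ∖ B| = 6.
(a) requires |A ∩ B| < |A ∖ B|: true.
(b) requires |A ∩ B| ≤ 2: false.
(c) requires |A ∩ B| ≥ |A ∖ B|: false.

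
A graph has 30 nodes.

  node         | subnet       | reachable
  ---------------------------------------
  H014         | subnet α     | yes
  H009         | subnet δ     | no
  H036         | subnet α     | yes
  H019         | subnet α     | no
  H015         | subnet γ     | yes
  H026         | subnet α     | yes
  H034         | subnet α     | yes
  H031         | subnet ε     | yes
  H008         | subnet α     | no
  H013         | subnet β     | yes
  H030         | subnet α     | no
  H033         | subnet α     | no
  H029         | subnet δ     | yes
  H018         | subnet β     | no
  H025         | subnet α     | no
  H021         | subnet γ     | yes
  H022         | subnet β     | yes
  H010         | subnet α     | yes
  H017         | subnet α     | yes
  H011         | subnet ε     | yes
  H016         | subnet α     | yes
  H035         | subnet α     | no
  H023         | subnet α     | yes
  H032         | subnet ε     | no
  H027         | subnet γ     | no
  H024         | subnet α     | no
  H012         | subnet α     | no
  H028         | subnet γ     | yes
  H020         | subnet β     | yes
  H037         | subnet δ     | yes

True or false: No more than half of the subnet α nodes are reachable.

The determiner here denotes the relation: |A ∩ B| ≤ |A ∖ B|.
|A| = 16, |A ∩ B| = 8, |A ∖ B| = 8.
8 = 8, so the statement is true.

True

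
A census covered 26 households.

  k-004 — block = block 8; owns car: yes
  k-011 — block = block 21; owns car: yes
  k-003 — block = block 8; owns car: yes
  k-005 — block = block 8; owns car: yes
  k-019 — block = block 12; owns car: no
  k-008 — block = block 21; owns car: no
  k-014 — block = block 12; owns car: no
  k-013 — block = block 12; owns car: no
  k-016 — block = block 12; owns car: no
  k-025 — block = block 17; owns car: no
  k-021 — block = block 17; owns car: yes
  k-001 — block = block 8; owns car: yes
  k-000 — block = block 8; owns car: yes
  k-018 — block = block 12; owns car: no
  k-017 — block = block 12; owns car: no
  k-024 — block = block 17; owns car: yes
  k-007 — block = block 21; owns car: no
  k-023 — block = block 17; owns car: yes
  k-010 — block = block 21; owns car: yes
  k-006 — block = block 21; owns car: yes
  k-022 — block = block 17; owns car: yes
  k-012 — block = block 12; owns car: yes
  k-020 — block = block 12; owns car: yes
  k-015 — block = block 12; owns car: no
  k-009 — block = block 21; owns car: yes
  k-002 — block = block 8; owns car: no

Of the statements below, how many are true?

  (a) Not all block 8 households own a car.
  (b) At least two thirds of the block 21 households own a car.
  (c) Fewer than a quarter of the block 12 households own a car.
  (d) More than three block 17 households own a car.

(a) block 8: |A| = 6, |A ∩ B| = 5; needs A ⊄ B (|A ∖ B| ≥ 1) — true.
(b) block 21: |A| = 6, |A ∩ B| = 4; needs |A ∩ B| / |A| ≥ 2/3 — true.
(c) block 12: |A| = 9, |A ∩ B| = 2; needs |A ∩ B| / |A| < 1/4 — true.
(d) block 17: |A| = 5, |A ∩ B| = 4; needs |A ∩ B| > 3 — true.

4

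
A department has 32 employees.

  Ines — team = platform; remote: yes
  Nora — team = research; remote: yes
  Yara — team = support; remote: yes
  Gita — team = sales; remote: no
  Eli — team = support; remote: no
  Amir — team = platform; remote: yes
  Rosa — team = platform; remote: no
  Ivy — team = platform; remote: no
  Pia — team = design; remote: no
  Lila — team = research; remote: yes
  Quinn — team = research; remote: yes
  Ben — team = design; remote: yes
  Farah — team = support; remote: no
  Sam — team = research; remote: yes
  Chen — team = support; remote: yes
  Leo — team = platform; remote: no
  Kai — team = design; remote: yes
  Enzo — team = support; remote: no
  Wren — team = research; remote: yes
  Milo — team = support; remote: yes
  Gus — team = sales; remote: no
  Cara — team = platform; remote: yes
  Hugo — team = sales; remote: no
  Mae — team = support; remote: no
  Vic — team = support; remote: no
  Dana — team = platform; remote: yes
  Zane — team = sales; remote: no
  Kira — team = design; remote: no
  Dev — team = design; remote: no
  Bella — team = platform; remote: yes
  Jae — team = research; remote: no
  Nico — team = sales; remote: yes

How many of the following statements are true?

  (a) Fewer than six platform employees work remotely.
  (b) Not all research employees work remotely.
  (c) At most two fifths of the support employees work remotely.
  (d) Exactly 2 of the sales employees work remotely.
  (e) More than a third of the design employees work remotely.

(a) platform: |A| = 8, |A ∩ B| = 5; needs |A ∩ B| < 6 — true.
(b) research: |A| = 6, |A ∩ B| = 5; needs A ⊄ B (|A ∖ B| ≥ 1) — true.
(c) support: |A| = 8, |A ∩ B| = 3; needs |A ∩ B| / |A| ≤ 2/5 — true.
(d) sales: |A| = 5, |A ∩ B| = 1; needs |A ∩ B| = 2 — false.
(e) design: |A| = 5, |A ∩ B| = 2; needs |A ∩ B| / |A| > 1/3 — true.

4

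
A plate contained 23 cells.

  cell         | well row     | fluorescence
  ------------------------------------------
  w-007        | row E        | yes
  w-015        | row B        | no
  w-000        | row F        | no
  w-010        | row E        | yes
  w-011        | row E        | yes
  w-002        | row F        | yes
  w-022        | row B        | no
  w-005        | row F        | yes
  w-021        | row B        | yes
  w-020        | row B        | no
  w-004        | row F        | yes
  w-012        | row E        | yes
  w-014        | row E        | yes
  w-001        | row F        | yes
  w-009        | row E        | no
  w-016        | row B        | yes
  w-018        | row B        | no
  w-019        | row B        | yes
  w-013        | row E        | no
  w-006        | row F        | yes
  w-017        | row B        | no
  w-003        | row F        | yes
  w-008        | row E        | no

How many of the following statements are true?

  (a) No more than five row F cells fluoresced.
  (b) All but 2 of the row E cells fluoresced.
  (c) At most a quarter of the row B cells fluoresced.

0

(a) row F: |A| = 7, |A ∩ B| = 6; needs |A ∩ B| ≤ 5 — false.
(b) row E: |A| = 8, |A ∩ B| = 5; needs |A ∖ B| = 2 — false.
(c) row B: |A| = 8, |A ∩ B| = 3; needs |A ∩ B| / |A| ≤ 1/4 — false.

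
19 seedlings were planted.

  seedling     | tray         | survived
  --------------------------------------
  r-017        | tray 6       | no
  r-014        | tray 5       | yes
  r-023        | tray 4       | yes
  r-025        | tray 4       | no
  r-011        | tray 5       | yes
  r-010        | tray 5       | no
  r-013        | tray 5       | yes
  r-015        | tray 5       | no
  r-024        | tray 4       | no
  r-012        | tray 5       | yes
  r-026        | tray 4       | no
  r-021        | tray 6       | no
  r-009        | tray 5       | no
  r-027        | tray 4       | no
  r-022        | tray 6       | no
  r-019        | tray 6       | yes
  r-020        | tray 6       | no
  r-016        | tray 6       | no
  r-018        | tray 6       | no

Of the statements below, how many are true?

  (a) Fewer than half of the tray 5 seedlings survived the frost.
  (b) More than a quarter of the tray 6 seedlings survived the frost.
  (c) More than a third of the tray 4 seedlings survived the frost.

0

(a) tray 5: |A| = 7, |A ∩ B| = 4; needs |A ∩ B| < |A ∖ B| — false.
(b) tray 6: |A| = 7, |A ∩ B| = 1; needs |A ∩ B| / |A| > 1/4 — false.
(c) tray 4: |A| = 5, |A ∩ B| = 1; needs |A ∩ B| / |A| > 1/3 — false.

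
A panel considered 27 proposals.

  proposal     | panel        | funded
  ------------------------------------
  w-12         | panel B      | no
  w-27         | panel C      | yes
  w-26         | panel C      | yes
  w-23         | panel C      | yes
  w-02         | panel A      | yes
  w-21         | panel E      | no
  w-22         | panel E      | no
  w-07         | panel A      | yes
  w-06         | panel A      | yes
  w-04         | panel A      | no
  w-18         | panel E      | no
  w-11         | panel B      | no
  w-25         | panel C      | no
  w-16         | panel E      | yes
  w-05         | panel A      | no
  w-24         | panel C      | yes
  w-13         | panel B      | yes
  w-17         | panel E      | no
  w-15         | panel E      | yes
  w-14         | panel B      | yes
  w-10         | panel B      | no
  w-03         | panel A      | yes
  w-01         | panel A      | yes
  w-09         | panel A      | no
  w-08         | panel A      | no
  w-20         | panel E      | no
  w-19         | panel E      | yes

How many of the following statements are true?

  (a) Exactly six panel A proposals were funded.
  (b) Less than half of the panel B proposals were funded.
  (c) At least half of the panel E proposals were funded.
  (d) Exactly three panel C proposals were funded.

1

(a) panel A: |A| = 9, |A ∩ B| = 5; needs |A ∩ B| = 6 — false.
(b) panel B: |A| = 5, |A ∩ B| = 2; needs |A ∩ B| < |A ∖ B| — true.
(c) panel E: |A| = 8, |A ∩ B| = 3; needs |A ∩ B| ≥ |A ∖ B| — false.
(d) panel C: |A| = 5, |A ∩ B| = 4; needs |A ∩ B| = 3 — false.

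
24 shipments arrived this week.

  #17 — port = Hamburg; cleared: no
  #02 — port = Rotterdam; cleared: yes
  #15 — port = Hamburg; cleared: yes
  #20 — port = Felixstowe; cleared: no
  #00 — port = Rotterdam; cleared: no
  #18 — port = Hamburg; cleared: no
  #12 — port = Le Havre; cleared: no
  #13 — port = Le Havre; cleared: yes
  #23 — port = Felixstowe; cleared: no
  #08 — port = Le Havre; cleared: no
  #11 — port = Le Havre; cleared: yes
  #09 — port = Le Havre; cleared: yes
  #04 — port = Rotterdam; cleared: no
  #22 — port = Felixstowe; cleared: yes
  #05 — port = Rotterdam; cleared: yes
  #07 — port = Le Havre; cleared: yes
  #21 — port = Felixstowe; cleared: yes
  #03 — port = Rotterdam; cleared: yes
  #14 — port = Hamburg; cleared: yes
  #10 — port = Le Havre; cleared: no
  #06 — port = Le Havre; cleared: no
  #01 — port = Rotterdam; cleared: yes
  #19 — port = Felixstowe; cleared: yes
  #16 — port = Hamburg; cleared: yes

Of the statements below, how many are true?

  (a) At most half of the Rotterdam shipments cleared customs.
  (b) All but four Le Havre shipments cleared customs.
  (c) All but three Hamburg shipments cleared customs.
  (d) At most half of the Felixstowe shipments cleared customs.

1

(a) Rotterdam: |A| = 6, |A ∩ B| = 4; needs |A ∩ B| ≤ |A ∖ B| — false.
(b) Le Havre: |A| = 8, |A ∩ B| = 4; needs |A ∖ B| = 4 — true.
(c) Hamburg: |A| = 5, |A ∩ B| = 3; needs |A ∖ B| = 3 — false.
(d) Felixstowe: |A| = 5, |A ∩ B| = 3; needs |A ∩ B| ≤ |A ∖ B| — false.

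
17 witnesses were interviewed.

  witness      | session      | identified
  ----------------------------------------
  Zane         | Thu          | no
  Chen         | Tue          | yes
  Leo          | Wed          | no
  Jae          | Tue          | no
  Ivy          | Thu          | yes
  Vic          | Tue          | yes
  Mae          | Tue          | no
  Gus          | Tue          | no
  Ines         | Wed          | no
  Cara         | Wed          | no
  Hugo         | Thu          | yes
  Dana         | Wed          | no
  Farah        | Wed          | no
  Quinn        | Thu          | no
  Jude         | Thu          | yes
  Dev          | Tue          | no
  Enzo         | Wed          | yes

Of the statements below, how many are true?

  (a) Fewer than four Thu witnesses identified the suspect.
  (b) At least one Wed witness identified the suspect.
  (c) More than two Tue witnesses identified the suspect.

2

(a) Thu: |A| = 5, |A ∩ B| = 3; needs |A ∩ B| < 4 — true.
(b) Wed: |A| = 6, |A ∩ B| = 1; needs A ∩ B ≠ ∅ (|A ∩ B| ≥ 1) — true.
(c) Tue: |A| = 6, |A ∩ B| = 2; needs |A ∩ B| > 2 — false.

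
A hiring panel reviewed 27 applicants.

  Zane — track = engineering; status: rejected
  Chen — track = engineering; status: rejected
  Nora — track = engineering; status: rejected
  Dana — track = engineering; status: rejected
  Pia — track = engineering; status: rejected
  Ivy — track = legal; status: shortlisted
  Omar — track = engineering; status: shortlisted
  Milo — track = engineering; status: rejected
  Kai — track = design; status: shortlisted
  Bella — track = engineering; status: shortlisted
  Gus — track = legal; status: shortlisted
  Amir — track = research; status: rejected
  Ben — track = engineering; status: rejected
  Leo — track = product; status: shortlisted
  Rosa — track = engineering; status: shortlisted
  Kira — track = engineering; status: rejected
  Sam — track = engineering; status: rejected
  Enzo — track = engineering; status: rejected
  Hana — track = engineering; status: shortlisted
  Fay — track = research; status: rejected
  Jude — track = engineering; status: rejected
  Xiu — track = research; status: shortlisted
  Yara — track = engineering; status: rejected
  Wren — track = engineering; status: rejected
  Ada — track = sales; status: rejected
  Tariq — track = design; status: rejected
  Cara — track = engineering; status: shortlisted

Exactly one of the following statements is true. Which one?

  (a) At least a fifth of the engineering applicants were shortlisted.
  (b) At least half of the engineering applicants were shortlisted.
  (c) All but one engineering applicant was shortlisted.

|A| = 18, |A ∩ B| = 5, |A ∖ B| = 13.
(a) requires |A ∩ B| / |A| ≥ 1/5: true.
(b) requires |A ∩ B| ≥ |A ∖ B|: false.
(c) requires |A ∖ B| = 1: false.

(a)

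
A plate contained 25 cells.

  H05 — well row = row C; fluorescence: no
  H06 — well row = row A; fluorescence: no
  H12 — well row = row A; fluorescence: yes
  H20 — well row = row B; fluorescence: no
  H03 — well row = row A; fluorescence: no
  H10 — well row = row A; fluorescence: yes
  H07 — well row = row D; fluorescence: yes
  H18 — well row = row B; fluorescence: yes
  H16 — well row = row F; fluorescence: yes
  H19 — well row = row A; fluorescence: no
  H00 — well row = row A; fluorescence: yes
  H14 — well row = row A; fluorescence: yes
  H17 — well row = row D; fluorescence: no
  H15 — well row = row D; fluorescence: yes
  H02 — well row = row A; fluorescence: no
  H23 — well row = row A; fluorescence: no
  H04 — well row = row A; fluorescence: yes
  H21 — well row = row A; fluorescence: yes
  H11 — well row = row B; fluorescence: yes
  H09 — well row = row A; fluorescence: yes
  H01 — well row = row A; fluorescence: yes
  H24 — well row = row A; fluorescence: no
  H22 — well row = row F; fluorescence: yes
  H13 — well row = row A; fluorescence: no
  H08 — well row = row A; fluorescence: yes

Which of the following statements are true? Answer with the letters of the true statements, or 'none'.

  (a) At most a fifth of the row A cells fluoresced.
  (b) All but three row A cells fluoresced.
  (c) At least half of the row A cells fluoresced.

|A| = 16, |A ∩ B| = 9, |A ∖ B| = 7.
(a) |A ∩ B| / |A| ≤ 1/5: fails.
(b) |A ∖ B| = 3: fails.
(c) |A ∩ B| ≥ |A ∖ B|: holds.

(c)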